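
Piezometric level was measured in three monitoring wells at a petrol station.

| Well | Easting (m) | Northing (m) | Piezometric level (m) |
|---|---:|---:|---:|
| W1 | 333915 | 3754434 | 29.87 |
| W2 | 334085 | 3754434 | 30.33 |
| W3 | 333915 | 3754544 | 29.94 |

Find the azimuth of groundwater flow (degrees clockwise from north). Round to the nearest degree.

257°

∂h/∂x = (30.33 − 29.87) / (334085 − 333915) = +0.002706
∂h/∂y = (29.94 − 29.87) / (3754544 − 3754434) = +0.0006364
Flow direction (−∇h) has components (-0.002706 E, -0.0006364 N).
Azimuth = atan2(E, N) = atan2(-0.002706, -0.0006364) = 256.8° ≈ 257°.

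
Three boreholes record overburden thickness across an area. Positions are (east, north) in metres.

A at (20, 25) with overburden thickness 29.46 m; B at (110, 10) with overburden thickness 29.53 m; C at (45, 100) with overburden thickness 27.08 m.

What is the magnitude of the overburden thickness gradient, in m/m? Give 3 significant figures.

Differences from A: to B (Δx, Δy, Δh) = (90, -15, +0.07); to C = (25, 75, -2.38).
Determinant of the coordinate differences = 90·75 − 25·(-15) = 7125.
∂d/∂x = [(+0.07)·75 − (-2.38)·(-15)] / 7125 = -0.004274
∂d/∂y = [90·(-2.38) − 25·(+0.07)] / 7125 = -0.03031
|∇f| = √(-0.004274² + -0.03031²) = 0.03061 m/m

0.0306 m/m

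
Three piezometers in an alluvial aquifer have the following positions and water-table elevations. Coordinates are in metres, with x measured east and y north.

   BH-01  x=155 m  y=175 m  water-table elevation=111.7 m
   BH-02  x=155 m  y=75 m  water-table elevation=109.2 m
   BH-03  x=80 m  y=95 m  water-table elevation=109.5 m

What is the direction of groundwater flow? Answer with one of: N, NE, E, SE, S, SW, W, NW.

S

Differences from BH-01: to BH-02 (Δx, Δy, Δh) = (0, -100, -2.5); to BH-03 = (-75, -80, -2.2).
Solve a·Δx + b·Δy = Δh: det = 0·(-80) − (-75)·(-100) = -7500.
∂h/∂x = [(-2.5)·(-80) − (-2.2)·(-100)] / -7500 = +0.002667
∂h/∂y = [0·(-2.2) − (-75)·(-2.5)] / -7500 = +0.02500
Flow = −∇h = (-0.002667 east, -0.02500 north), which points south.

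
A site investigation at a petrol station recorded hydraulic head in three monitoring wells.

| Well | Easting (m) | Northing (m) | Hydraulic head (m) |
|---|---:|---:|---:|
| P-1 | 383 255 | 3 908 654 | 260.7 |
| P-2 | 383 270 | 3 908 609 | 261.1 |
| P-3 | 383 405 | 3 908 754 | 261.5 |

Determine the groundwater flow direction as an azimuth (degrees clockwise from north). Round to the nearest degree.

302°

Taking P-1 as reference: P-2−P-1 = (15, -45, +0.4); P-3−P-1 = (150, 100, +0.8).
Solve a·Δx + b·Δy = Δh: det = 15·100 − 150·(-45) = 8250.
∂h/∂x = [(+0.4)·100 − (+0.8)·(-45)] / 8250 = +0.009212
∂h/∂y = [15·(+0.8) − 150·(+0.4)] / 8250 = -0.005818
Flow direction (−∇h) has components (-0.009212 E, +0.005818 N).
Azimuth = atan2(E, N) = atan2(-0.009212, +0.005818) = 302.3° ≈ 302°.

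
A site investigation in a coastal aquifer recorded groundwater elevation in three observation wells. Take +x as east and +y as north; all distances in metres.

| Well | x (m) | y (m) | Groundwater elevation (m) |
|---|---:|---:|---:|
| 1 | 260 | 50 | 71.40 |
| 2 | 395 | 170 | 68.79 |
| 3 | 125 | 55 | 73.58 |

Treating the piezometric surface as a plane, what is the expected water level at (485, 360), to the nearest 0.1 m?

With h = a·x + b·y + c and 1 as origin, the differences give:
  135·a + 120·b = -2.61
  (-135)·a + 5·b = +2.18
Eliminate b (×5 and ×120, subtract): 16875·a = -274.650 → a = ∂h/∂x = -0.01628
Back-substitute: b = ∂h/∂y = -0.003440.
h(485, 360) = 71.40 + (-0.01628)·(225) + (-0.003440)·(310) = 71.40 -3.662 -1.066 = 66.672 m.

66.7 m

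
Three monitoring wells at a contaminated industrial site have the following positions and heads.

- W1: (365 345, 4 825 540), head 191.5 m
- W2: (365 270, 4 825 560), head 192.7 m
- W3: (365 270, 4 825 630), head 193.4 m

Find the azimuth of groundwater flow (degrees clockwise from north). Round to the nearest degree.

Differences from W1: to W2 (Δx, Δy, Δh) = (-75, 20, +1.2); to W3 = (-75, 90, +1.9).
Determinant of the coordinate differences = (-75)·90 − (-75)·20 = -5250.
∂h/∂x = [(+1.2)·90 − (+1.9)·20] / -5250 = -0.01333
∂h/∂y = [(-75)·(+1.9) − (-75)·(+1.2)] / -5250 = +0.01000
Flow direction (−∇h) has components (+0.01333 E, -0.01000 N).
Azimuth = atan2(E, N) = atan2(+0.01333, -0.01000) = 126.9° ≈ 127°.

127°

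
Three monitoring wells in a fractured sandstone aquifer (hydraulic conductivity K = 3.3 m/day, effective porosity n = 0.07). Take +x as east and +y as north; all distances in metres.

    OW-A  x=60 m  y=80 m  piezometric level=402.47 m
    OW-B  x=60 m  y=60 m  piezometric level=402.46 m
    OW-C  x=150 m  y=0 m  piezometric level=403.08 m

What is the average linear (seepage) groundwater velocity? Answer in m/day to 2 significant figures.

0.34 m/day

Taking OW-A as reference: OW-B−OW-A = (0, -20, -0.01); OW-C−OW-A = (90, -80, +0.61).
Determinant of the coordinate differences = 0·(-80) − 90·(-20) = 1800.
∂h/∂x = [(-0.01)·(-80) − (+0.61)·(-20)] / 1800 = +0.007222
∂h/∂y = [0·(+0.61) − 90·(-0.01)] / 1800 = +0.0005000
|∇h| = √(0.007222² + 0.0005000²) = 0.007239
Seepage velocity v = K·i/n = 3.3 × 0.007239 / 0.07 = 0.3413 m/day.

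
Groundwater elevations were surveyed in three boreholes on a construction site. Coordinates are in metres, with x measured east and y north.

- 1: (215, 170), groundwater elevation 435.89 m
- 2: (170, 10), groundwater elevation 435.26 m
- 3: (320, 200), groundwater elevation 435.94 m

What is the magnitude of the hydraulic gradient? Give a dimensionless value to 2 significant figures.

Taking 1 as reference: 2−1 = (-45, -160, -0.63); 3−1 = (105, 30, +0.05).
Solve a·Δx + b·Δy = Δh: det = (-45)·30 − 105·(-160) = 15450.
∂h/∂x = [(-0.63)·30 − (+0.05)·(-160)] / 15450 = -0.0007055
∂h/∂y = [(-45)·(+0.05) − 105·(-0.63)] / 15450 = +0.004136
|∇h| = √(-0.0007055² + 0.004136²) = 0.004196

0.0042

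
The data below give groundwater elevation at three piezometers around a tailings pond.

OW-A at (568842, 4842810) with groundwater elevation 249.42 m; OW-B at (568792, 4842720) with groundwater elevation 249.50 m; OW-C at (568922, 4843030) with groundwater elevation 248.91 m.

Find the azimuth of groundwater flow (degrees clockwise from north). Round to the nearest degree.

304°

With h = a·x + b·y + c and OW-A as origin, the differences give:
  (-50)·a + (-90)·b = +0.08
  80·a + 220·b = -0.51
Eliminate b (×220 and ×(-90), subtract): -3800·a = -28.300 → a = ∂h/∂x = +0.007447
Back-substitute: b = ∂h/∂y = -0.005026.
Flow direction (−∇h) has components (-0.007447 E, +0.005026 N).
Azimuth = atan2(E, N) = atan2(-0.007447, +0.005026) = 304.0° ≈ 304°.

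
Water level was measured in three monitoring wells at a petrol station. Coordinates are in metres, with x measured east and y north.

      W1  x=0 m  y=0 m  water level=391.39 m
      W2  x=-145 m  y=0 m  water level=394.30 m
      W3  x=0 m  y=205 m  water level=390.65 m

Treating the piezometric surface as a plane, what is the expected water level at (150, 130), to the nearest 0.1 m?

∂h/∂x = (394.30 − 391.39) / (-145 − 0) = -0.02007
∂h/∂y = (390.65 − 391.39) / (205 − 0) = -0.003610
h(150, 130) = 391.39 + (-0.02007)·(150) + (-0.003610)·(130) = 391.39 -3.010 -0.469 = 387.910 m.

387.9 m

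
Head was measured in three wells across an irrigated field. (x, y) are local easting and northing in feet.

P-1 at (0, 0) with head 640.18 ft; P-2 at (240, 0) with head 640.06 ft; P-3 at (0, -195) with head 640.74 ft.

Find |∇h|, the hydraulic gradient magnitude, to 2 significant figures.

0.0029

∂h/∂x = (640.06 − 640.18) / (240 − 0) = -0.0005000
∂h/∂y = (640.74 − 640.18) / (-195 − 0) = -0.002872
|∇h| = √(-0.0005000² + -0.002872²) = 0.002915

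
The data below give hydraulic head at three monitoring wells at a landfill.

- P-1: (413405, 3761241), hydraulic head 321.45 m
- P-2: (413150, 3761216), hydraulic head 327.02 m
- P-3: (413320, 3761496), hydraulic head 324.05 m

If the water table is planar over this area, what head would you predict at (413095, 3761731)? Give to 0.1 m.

Taking P-1 as reference: P-2−P-1 = (-255, -25, +5.57); P-3−P-1 = (-85, 255, +2.60).
Solve a·Δx + b·Δy = Δh: det = (-255)·255 − (-85)·(-25) = -67150.
∂h/∂x = [(+5.57)·255 − (+2.60)·(-25)] / -67150 = -0.02212
∂h/∂y = [(-255)·(+2.60) − (-85)·(+5.57)] / -67150 = +0.002823
h(413095, 3761731) = 321.45 + (-0.02212)·(-310) + (+0.002823)·(490) = 321.45 +6.857 +1.383 = 329.690 m.

329.7 m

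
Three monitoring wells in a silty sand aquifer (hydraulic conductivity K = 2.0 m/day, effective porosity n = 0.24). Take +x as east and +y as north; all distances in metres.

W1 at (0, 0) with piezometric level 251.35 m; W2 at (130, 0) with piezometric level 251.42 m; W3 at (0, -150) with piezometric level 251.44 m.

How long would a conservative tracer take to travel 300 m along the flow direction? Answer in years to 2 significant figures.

120 years

∂h/∂x = (251.42 − 251.35) / (130 − 0) = +0.0005385
∂h/∂y = (251.44 − 251.35) / (-150 − 0) = -0.0006000
|∇h| = √(0.0005385² + -0.0006000²) = 0.0008062
Seepage velocity v = K·i/n = 2.0 × 0.0008062 / 0.24 = 0.006718 m/day.
t = 300 / 0.006718 = 4.466e+04 days = 122 years.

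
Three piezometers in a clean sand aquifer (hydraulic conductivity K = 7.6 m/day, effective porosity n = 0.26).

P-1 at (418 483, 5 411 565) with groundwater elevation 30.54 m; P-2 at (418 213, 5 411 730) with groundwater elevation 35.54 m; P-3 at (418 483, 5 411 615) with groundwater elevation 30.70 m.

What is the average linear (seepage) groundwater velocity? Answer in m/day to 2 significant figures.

0.49 m/day

Taking P-1 as reference: P-2−P-1 = (-270, 165, +5.00); P-3−P-1 = (0, 50, +0.16).
Solve a·Δx + b·Δy = Δh: det = (-270)·50 − 0·165 = -13500.
∂h/∂x = [(+5.00)·50 − (+0.16)·165] / -13500 = -0.01656
∂h/∂y = [(-270)·(+0.16) − 0·(+5.00)] / -13500 = +0.003200
|∇h| = √(-0.01656² + 0.003200²) = 0.01687
Seepage velocity v = K·i/n = 7.6 × 0.01687 / 0.26 = 0.4931 m/day.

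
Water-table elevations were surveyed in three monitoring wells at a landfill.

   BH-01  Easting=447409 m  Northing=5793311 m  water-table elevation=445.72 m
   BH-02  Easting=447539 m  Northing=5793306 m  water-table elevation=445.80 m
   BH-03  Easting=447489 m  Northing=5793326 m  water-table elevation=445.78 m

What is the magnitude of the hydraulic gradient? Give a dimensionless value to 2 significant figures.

0.00087

With h = a·x + b·y + c and BH-01 as origin, the differences give:
  130·a + (-5)·b = +0.08
  80·a + 15·b = +0.06
Eliminate b (×15 and ×(-5), subtract): 2350·a = 1.500 → a = ∂h/∂x = +0.0006383
Back-substitute: b = ∂h/∂y = +0.0005957.
|∇h| = √(0.0006383² + 0.0005957²) = 0.0008731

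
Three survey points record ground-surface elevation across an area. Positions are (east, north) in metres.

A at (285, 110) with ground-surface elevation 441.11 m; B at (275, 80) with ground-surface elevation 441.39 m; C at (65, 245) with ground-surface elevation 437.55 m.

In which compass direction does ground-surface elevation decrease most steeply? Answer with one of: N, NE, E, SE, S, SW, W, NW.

NW

Taking A as reference: B−A = (-10, -30, +0.28); C−A = (-220, 135, -3.56).
Determinant of the coordinate differences = (-10)·135 − (-220)·(-30) = -7950.
∂z/∂x = [(+0.28)·135 − (-3.56)·(-30)] / -7950 = +0.008679
∂z/∂y = [(-10)·(-3.56) − (-220)·(+0.28)] / -7950 = -0.01223
Steepest decrease is along −∇f = (-0.008679 E, +0.01223 N) → northwest.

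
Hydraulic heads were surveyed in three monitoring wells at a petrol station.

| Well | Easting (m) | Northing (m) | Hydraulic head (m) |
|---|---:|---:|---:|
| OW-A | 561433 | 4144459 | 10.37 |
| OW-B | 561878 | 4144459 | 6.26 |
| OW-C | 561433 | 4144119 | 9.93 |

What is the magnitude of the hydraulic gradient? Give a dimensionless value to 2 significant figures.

∂h/∂x = (6.26 − 10.37) / (561878 − 561433) = -0.009236
∂h/∂y = (9.93 − 10.37) / (4144119 − 4144459) = +0.001294
|∇h| = √(-0.009236² + 0.001294²) = 0.009326

0.0093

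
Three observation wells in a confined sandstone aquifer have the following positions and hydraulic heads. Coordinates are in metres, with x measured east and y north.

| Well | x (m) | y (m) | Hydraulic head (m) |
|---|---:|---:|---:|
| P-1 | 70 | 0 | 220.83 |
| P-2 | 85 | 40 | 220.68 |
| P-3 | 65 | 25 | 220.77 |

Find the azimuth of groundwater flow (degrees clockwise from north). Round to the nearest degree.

Three-point gradient (reference P-1): Δ to P-2 = (15, 40, -0.15), Δ to P-3 = (-5, 25, -0.06).
∂h/∂x = -0.002348, ∂h/∂y = -0.002870 (det = 575).
Flow direction (−∇h) has components (+0.002348 E, +0.002870 N).
Azimuth = atan2(E, N) = atan2(+0.002348, +0.002870) = 39.3° ≈ 039°.

039°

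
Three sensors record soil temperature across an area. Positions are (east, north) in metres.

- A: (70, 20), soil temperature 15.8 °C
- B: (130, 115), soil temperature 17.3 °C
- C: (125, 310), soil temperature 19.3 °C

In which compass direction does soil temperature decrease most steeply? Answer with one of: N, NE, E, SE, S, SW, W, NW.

With T = a·x + b·y + c and A as origin, the differences give:
  60·a + 95·b = +1.5
  55·a + 290·b = +3.5
Eliminate b (×290 and ×95, subtract): 12175·a = 102.50 → a = ∂T/∂x = +0.008419
Back-substitute: b = ∂T/∂y = +0.01047.
Steepest decrease is along −∇f = (-0.008419 E, -0.01047 N) → southwest.

SW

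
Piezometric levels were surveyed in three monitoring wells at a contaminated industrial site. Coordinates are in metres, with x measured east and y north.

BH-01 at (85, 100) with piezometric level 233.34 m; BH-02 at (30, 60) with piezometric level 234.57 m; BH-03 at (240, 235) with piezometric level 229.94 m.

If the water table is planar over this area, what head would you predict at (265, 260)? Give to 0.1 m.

Differences from BH-01: to BH-02 (Δx, Δy, Δh) = (-55, -40, +1.23); to BH-03 = (155, 135, -3.40).
Determinant of the coordinate differences = (-55)·135 − 155·(-40) = -1225.
∂h/∂x = [(+1.23)·135 − (-3.40)·(-40)] / -1225 = -0.02453
∂h/∂y = [(-55)·(-3.40) − 155·(+1.23)] / -1225 = +0.002980
h(265, 260) = 233.34 + (-0.02453)·(180) + (+0.002980)·(160) = 233.34 -4.416 +0.477 = 229.401 m.

229.4 m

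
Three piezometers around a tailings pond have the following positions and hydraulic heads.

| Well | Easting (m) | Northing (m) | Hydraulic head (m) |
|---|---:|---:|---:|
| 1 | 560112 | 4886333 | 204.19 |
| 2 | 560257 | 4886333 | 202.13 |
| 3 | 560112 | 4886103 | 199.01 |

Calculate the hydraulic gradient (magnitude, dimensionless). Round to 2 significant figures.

∂h/∂x = (202.13 − 204.19) / (560257 − 560112) = -0.01421
∂h/∂y = (199.01 − 204.19) / (4886103 − 4886333) = +0.02252
|∇h| = √(-0.01421² + 0.02252²) = 0.02663

0.027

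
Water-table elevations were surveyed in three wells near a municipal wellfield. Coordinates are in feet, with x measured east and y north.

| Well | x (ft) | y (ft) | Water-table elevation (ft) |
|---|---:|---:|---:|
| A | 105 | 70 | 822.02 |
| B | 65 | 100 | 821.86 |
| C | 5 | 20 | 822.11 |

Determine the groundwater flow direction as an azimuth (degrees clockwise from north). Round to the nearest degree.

Three-point gradient (reference A): Δ to B = (-40, 30, -0.16), Δ to C = (-100, -50, +0.09).
∂h/∂x = +0.001060, ∂h/∂y = -0.003920 (det = 5000).
Flow direction (−∇h) has components (-0.001060 E, +0.003920 N).
Azimuth = atan2(E, N) = atan2(-0.001060, +0.003920) = 344.9° ≈ 345°.

345°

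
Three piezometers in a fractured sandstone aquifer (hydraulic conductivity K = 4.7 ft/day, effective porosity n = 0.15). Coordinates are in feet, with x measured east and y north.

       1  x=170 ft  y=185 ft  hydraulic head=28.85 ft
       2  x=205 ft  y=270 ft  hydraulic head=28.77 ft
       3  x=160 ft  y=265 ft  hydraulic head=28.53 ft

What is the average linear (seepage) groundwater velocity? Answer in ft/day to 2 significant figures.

0.21 ft/day

Differences from 1: to 2 (Δx, Δy, Δh) = (35, 85, -0.08); to 3 = (-10, 80, -0.32).
Determinant of the coordinate differences = 35·80 − (-10)·85 = 3650.
∂h/∂x = [(-0.08)·80 − (-0.32)·85] / 3650 = +0.005699
∂h/∂y = [35·(-0.32) − (-10)·(-0.08)] / 3650 = -0.003288
|∇h| = √(0.005699² + -0.003288²) = 0.006579
Seepage velocity v = K·i/n = 4.7 × 0.006579 / 0.15 = 0.2061 ft/day.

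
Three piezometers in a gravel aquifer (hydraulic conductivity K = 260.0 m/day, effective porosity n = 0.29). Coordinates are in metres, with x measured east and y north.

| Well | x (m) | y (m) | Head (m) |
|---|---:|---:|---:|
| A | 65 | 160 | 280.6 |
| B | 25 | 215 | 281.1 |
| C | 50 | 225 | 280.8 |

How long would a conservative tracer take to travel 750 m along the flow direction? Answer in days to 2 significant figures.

Taking A as reference: B−A = (-40, 55, +0.5); C−A = (-15, 65, +0.2).
Determinant of the coordinate differences = (-40)·65 − (-15)·55 = -1775.
∂h/∂x = [(+0.5)·65 − (+0.2)·55] / -1775 = -0.01211
∂h/∂y = [(-40)·(+0.2) − (-15)·(+0.5)] / -1775 = +0.0002817
|∇h| = √(-0.01211² + 0.0002817²) = 0.01211
Seepage velocity v = K·i/n = 260.0 × 0.01211 / 0.29 = 10.86 m/day.
t = 750 / 10.86 = 69.06 days.

69 days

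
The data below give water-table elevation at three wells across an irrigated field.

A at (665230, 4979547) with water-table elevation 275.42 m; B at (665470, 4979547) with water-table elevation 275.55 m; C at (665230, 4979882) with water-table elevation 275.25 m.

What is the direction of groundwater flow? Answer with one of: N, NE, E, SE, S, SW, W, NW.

∂h/∂x = (275.55 − 275.42) / (665470 − 665230) = +0.0005417
∂h/∂y = (275.25 − 275.42) / (4979882 − 4979547) = -0.0005075
Flow = −∇h = (-0.0005417 east, +0.0005075 north), which points northwest.

NW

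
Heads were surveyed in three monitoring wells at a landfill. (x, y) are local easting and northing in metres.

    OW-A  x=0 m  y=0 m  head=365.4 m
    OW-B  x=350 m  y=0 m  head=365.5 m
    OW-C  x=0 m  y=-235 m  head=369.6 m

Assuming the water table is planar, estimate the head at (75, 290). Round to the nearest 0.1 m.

∂h/∂x = (365.5 − 365.4) / (350 − 0) = +0.0002857
∂h/∂y = (369.6 − 365.4) / (-235 − 0) = -0.01787
h(75, 290) = 365.4 + (+0.0002857)·(75) + (-0.01787)·(290) = 365.4 +0.021 -5.183 = 360.238 m.

360.2 m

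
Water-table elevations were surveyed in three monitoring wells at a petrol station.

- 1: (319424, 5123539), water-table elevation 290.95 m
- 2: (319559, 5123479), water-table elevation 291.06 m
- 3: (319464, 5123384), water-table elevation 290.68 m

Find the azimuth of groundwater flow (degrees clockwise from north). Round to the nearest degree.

Three-point gradient (reference 1): Δ to 2 = (135, -60, +0.11), Δ to 3 = (40, -155, -0.27).
∂h/∂x = +0.001795, ∂h/∂y = +0.002205 (det = -18525).
Flow direction (−∇h) has components (-0.001795 E, -0.002205 N).
Azimuth = atan2(E, N) = atan2(-0.001795, -0.002205) = 219.1° ≈ 219°.

219°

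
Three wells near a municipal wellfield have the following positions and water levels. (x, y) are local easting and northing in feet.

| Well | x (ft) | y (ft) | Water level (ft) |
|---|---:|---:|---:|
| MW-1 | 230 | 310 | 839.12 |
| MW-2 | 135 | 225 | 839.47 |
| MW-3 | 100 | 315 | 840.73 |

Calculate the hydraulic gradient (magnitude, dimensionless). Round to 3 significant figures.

With h = a·x + b·y + c and MW-1 as origin, the differences give:
  (-95)·a + (-85)·b = +0.35
  (-130)·a + 5·b = +1.61
Eliminate b (×5 and ×(-85), subtract): -11525·a = 138.600 → a = ∂h/∂x = -0.01203
Back-substitute: b = ∂h/∂y = +0.009323.
|∇h| = √(-0.01203² + 0.009323²) = 0.01522

0.0152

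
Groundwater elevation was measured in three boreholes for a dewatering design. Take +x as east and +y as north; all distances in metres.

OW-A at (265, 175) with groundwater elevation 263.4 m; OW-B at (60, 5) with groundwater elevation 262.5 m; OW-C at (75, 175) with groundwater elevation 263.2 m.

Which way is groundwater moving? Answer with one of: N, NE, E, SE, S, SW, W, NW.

Differences from OW-A: to OW-B (Δx, Δy, Δh) = (-205, -170, -0.9); to OW-C = (-190, 0, -0.2).
Solve a·Δx + b·Δy = Δh: det = (-205)·0 − (-190)·(-170) = -32300.
∂h/∂x = [(-0.9)·0 − (-0.2)·(-170)] / -32300 = +0.001053
∂h/∂y = [(-205)·(-0.2) − (-190)·(-0.9)] / -32300 = +0.004025
Flow = −∇h = (-0.001053 east, -0.004025 north), which points south.

S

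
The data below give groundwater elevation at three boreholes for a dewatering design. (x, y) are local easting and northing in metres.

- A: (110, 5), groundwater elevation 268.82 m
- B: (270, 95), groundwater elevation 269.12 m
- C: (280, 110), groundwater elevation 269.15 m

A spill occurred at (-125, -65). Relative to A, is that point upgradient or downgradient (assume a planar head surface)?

Three-point gradient (reference A): Δ to B = (160, 90, +0.30), Δ to C = (170, 105, +0.33).
∂h/∂x = +0.001200, ∂h/∂y = +0.001200 (det = 1500).
Head at (-125, -65) = 268.82 + (+0.001200)·(-235) + (+0.001200)·(-70) = 268.45 m.
That is lower than the 268.82 m at A, so the point is downgradient.

downgradient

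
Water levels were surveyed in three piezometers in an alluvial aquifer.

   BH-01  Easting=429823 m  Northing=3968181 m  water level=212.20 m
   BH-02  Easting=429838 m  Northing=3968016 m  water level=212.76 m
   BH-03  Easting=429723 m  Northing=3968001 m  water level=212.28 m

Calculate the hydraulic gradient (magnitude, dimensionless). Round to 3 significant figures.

0.00545

Differences from BH-01: to BH-02 (Δx, Δy, Δh) = (15, -165, +0.56); to BH-03 = (-100, -180, +0.08).
Solve a·Δx + b·Δy = Δh: det = 15·(-180) − (-100)·(-165) = -19200.
∂h/∂x = [(+0.56)·(-180) − (+0.08)·(-165)] / -19200 = +0.004562
∂h/∂y = [15·(+0.08) − (-100)·(+0.56)] / -19200 = -0.002979
|∇h| = √(0.004562² + -0.002979²) = 0.005449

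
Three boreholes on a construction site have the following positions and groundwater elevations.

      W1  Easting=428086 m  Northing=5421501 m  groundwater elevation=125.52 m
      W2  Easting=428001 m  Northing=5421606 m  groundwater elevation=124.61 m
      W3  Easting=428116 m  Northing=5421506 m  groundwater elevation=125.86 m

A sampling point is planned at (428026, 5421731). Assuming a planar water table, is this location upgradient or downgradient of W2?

Differences from W1: to W2 (Δx, Δy, Δh) = (-85, 105, -0.91); to W3 = (30, 5, +0.34).
Solve a·Δx + b·Δy = Δh: det = (-85)·5 − 30·105 = -3575.
∂h/∂x = [(-0.91)·5 − (+0.34)·105] / -3575 = +0.01126
∂h/∂y = [(-85)·(+0.34) − 30·(-0.91)] / -3575 = +0.0004476
Head at (428026, 5421731) = 125.52 + (+0.01126)·(-60) + (+0.0004476)·(230) = 124.95 m.
That is higher than the 124.61 m at W2, so the point is upgradient.

upgradient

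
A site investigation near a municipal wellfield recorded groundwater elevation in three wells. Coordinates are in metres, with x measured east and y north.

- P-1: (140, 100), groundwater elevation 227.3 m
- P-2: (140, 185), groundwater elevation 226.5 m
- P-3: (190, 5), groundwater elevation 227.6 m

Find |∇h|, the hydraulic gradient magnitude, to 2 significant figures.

Three-point gradient (reference P-1): Δ to P-2 = (0, 85, -0.8), Δ to P-3 = (50, -95, +0.3).
∂h/∂x = -0.01188, ∂h/∂y = -0.009412 (det = -4250).
|∇h| = √(-0.01188² + -0.009412²) = 0.01516

0.015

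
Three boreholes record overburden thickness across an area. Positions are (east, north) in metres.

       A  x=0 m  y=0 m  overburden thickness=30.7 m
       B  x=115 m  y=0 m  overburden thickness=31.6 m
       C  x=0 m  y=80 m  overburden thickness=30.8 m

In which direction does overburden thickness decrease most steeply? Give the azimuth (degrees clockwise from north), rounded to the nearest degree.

∂d/∂x = (31.6 − 30.7) / (115 − 0) = +0.007826
∂d/∂y = (30.8 − 30.7) / (80 − 0) = +0.001250
Steepest decrease is along −∇f: components (-0.007826 E, -0.001250 N).
Azimuth = atan2(-0.007826, -0.001250) = 260.9° ≈ 261°.

261°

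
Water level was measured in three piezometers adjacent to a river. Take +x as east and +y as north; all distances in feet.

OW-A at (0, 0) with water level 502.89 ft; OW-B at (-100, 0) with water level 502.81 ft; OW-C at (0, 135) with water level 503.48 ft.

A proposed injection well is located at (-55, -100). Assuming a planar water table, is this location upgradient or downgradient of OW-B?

∂h/∂x = (502.81 − 502.89) / (-100 − 0) = +0.0008000
∂h/∂y = (503.48 − 502.89) / (135 − 0) = +0.004370
Head at (-55, -100) = 502.89 + (+0.0008000)·(-55) + (+0.004370)·(-100) = 502.41 ft.
That is lower than the 502.81 ft at OW-B, so the point is downgradient.

downgradient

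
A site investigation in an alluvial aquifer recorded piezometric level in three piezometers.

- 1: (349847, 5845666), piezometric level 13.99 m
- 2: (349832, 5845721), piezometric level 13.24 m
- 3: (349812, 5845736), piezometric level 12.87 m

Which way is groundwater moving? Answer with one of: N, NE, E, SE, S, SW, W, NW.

Taking 1 as reference: 2−1 = (-15, 55, -0.75); 3−1 = (-35, 70, -1.12).
Determinant of the coordinate differences = (-15)·70 − (-35)·55 = 875.
∂h/∂x = [(-0.75)·70 − (-1.12)·55] / 875 = +0.01040
∂h/∂y = [(-15)·(-1.12) − (-35)·(-0.75)] / 875 = -0.01080
Flow = −∇h = (-0.01040 east, +0.01080 north), which points northwest.

NW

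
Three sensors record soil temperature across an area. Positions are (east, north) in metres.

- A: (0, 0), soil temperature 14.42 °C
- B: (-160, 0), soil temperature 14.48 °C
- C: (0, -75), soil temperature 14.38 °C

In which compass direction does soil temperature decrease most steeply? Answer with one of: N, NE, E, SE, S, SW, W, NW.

SE

∂T/∂x = (14.48 − 14.42) / (-160 − 0) = -0.0003750
∂T/∂y = (14.38 − 14.42) / (-75 − 0) = +0.0005333
Steepest decrease is along −∇f = (+0.0003750 E, -0.0005333 N) → southeast.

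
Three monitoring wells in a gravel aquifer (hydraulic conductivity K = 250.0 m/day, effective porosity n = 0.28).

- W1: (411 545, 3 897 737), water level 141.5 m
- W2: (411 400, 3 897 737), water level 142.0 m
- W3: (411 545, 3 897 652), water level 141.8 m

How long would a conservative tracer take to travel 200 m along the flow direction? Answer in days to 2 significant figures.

45 days

∂h/∂x = (142.0 − 141.5) / (411400 − 411545) = -0.003448
∂h/∂y = (141.8 − 141.5) / (3897652 − 3897737) = -0.003529
|∇h| = √(-0.003448² + -0.003529²) = 0.004934
Seepage velocity v = K·i/n = 250.0 × 0.004934 / 0.28 = 4.405 m/day.
t = 200 / 4.405 = 45.4 days.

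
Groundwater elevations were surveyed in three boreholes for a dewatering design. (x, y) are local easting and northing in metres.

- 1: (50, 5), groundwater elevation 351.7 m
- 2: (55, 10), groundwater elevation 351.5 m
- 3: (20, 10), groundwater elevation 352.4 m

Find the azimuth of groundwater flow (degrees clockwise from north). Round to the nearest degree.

Differences from 1: to 2 (Δx, Δy, Δh) = (5, 5, -0.2); to 3 = (-30, 5, +0.7).
Solve a·Δx + b·Δy = Δh: det = 5·5 − (-30)·5 = 175.
∂h/∂x = [(-0.2)·5 − (+0.7)·5] / 175 = -0.02571
∂h/∂y = [5·(+0.7) − (-30)·(-0.2)] / 175 = -0.01429
Flow direction (−∇h) has components (+0.02571 E, +0.01429 N).
Azimuth = atan2(E, N) = atan2(+0.02571, +0.01429) = 60.9° ≈ 061°.

061°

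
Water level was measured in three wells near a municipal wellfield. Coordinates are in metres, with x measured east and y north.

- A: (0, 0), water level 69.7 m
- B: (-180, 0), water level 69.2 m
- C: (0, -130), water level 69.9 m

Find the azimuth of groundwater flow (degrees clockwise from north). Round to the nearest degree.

∂h/∂x = (69.2 − 69.7) / (-180 − 0) = +0.002778
∂h/∂y = (69.9 − 69.7) / (-130 − 0) = -0.001538
Flow direction (−∇h) has components (-0.002778 E, +0.001538 N).
Azimuth = atan2(E, N) = atan2(-0.002778, +0.001538) = 299.0° ≈ 299°.

299°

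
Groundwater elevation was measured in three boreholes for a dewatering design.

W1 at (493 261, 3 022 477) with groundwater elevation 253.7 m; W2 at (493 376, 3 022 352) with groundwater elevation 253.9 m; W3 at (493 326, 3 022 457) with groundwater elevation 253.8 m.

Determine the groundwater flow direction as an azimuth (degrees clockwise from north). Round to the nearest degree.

280°

Differences from W1: to W2 (Δx, Δy, Δh) = (115, -125, +0.2); to W3 = (65, -20, +0.1).
Solve a·Δx + b·Δy = Δh: det = 115·(-20) − 65·(-125) = 5825.
∂h/∂x = [(+0.2)·(-20) − (+0.1)·(-125)] / 5825 = +0.001459
∂h/∂y = [115·(+0.1) − 65·(+0.2)] / 5825 = -0.0002575
Flow direction (−∇h) has components (-0.001459 E, +0.0002575 N).
Azimuth = atan2(E, N) = atan2(-0.001459, +0.0002575) = 280.0° ≈ 280°.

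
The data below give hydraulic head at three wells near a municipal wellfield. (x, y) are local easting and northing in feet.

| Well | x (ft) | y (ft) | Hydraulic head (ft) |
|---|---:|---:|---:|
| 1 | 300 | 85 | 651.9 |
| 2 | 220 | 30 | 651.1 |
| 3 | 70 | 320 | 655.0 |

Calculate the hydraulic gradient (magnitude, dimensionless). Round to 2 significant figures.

Taking 1 as reference: 2−1 = (-80, -55, -0.8); 3−1 = (-230, 235, +3.1).
Solve a·Δx + b·Δy = Δh: det = (-80)·235 − (-230)·(-55) = -31450.
∂h/∂x = [(-0.8)·235 − (+3.1)·(-55)] / -31450 = +0.0005564
∂h/∂y = [(-80)·(+3.1) − (-230)·(-0.8)] / -31450 = +0.01374
|∇h| = √(0.0005564² + 0.01374²) = 0.01375

0.014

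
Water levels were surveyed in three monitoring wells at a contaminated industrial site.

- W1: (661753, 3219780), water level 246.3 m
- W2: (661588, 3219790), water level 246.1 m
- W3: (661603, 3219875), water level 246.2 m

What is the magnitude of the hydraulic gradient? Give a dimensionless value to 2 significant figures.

Three-point gradient (reference W1): Δ to W2 = (-165, 10, -0.2), Δ to W3 = (-150, 95, -0.1).
∂h/∂x = +0.001270, ∂h/∂y = +0.0009524 (det = -14175).
|∇h| = √(0.001270² + 0.0009524²) = 0.001587

0.0016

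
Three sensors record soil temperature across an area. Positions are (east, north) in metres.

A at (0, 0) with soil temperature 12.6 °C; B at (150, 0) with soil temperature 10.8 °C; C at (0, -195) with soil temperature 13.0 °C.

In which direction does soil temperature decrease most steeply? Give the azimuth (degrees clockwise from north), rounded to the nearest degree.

080°

∂T/∂x = (10.8 − 12.6) / (150 − 0) = -0.01200
∂T/∂y = (13.0 − 12.6) / (-195 − 0) = -0.002051
Steepest decrease is along −∇f: components (+0.01200 E, +0.002051 N).
Azimuth = atan2(+0.01200, +0.002051) = 80.3° ≈ 080°.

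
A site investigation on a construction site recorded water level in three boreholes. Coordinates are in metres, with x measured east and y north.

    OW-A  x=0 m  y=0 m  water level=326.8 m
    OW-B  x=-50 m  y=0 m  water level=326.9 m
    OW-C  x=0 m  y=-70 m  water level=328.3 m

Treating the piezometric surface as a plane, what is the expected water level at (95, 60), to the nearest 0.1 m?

∂h/∂x = (326.9 − 326.8) / (-50 − 0) = -0.002000
∂h/∂y = (328.3 − 326.8) / (-70 − 0) = -0.02143
h(95, 60) = 326.8 + (-0.002000)·(95) + (-0.02143)·(60) = 326.8 -0.190 -1.286 = 325.324 m.

325.3 m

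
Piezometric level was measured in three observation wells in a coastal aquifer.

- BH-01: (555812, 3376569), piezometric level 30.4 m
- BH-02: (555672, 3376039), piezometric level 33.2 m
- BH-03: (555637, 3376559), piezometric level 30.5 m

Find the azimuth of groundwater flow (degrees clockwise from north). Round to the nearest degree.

Differences from BH-01: to BH-02 (Δx, Δy, Δh) = (-140, -530, +2.8); to BH-03 = (-175, -10, +0.1).
Determinant of the coordinate differences = (-140)·(-10) − (-175)·(-530) = -91350.
∂h/∂x = [(+2.8)·(-10) − (+0.1)·(-530)] / -91350 = -0.0002737
∂h/∂y = [(-140)·(+0.1) − (-175)·(+2.8)] / -91350 = -0.005211
Flow direction (−∇h) has components (+0.0002737 E, +0.005211 N).
Azimuth = atan2(E, N) = atan2(+0.0002737, +0.005211) = 3.0° ≈ 003°.

003°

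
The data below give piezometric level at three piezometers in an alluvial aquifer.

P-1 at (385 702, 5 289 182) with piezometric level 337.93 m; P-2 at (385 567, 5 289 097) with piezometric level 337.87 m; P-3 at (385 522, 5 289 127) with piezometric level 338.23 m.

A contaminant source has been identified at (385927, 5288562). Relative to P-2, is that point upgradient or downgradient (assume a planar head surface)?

Differences from P-1: to P-2 (Δx, Δy, Δh) = (-135, -85, -0.06); to P-3 = (-180, -55, +0.30).
Determinant of the coordinate differences = (-135)·(-55) − (-180)·(-85) = -7875.
∂h/∂x = [(-0.06)·(-55) − (+0.30)·(-85)] / -7875 = -0.003657
∂h/∂y = [(-135)·(+0.30) − (-180)·(-0.06)] / -7875 = +0.006514
Head at (385927, 5288562) = 337.93 + (-0.003657)·(225) + (+0.006514)·(-620) = 333.07 m.
That is lower than the 337.87 m at P-2, so the point is downgradient.

downgradient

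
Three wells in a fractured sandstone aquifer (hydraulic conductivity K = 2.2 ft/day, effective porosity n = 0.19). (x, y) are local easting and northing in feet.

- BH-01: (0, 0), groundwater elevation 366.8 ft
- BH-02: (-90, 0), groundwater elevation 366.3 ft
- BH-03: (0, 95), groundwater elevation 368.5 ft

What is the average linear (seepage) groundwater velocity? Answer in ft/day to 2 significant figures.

0.22 ft/day

∂h/∂x = (366.3 − 366.8) / (-90 − 0) = +0.005556
∂h/∂y = (368.5 − 366.8) / (95 − 0) = +0.01789
|∇h| = √(0.005556² + 0.01789²) = 0.01873
Seepage velocity v = K·i/n = 2.2 × 0.01873 / 0.19 = 0.2169 ft/day.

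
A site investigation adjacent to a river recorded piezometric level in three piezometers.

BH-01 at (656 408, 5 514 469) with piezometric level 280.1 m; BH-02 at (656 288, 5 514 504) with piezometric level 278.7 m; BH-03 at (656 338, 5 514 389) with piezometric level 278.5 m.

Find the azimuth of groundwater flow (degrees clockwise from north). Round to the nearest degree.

Three-point gradient (reference BH-01): Δ to BH-02 = (-120, 35, -1.4), Δ to BH-03 = (-70, -80, -1.6).
∂h/∂x = +0.01394, ∂h/∂y = +0.007801 (det = 12050).
Flow direction (−∇h) has components (-0.01394 E, -0.007801 N).
Azimuth = atan2(E, N) = atan2(-0.01394, -0.007801) = 240.8° ≈ 241°.

241°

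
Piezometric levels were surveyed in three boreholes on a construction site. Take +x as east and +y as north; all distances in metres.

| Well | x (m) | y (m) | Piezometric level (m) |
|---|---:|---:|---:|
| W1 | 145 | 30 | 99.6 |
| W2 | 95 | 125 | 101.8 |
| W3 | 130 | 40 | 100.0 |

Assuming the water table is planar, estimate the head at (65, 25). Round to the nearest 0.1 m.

Three-point gradient (reference W1): Δ to W2 = (-50, 95, +2.2), Δ to W3 = (-15, 10, +0.4).
∂h/∂x = -0.01730, ∂h/∂y = +0.01405 (det = 925).
h(65, 25) = 99.6 + (-0.01730)·(-80) + (+0.01405)·(-5) = 99.6 +1.384 -0.070 = 100.914 m.

100.9 m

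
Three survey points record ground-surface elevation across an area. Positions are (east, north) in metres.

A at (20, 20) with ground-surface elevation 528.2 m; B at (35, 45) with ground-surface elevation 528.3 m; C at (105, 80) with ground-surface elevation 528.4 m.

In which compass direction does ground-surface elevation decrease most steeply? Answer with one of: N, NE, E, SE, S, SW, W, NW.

S

Taking A as reference: B−A = (15, 25, +0.1); C−A = (85, 60, +0.2).
Solve a·Δx + b·Δy = Δz: det = 15·60 − 85·25 = -1225.
∂z/∂x = [(+0.1)·60 − (+0.2)·25] / -1225 = -0.0008163
∂z/∂y = [15·(+0.2) − 85·(+0.1)] / -1225 = +0.004490
Steepest decrease is along −∇f = (+0.0008163 E, -0.004490 N) → south.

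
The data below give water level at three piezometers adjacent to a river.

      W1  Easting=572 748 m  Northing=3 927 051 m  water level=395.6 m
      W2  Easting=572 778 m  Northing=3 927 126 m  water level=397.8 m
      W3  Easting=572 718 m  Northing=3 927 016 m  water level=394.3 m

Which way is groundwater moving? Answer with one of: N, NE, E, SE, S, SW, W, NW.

SW

Differences from W1: to W2 (Δx, Δy, Δh) = (30, 75, +2.2); to W3 = (-30, -35, -1.3).
Solve a·Δx + b·Δy = Δh: det = 30·(-35) − (-30)·75 = 1200.
∂h/∂x = [(+2.2)·(-35) − (-1.3)·75] / 1200 = +0.01708
∂h/∂y = [30·(-1.3) − (-30)·(+2.2)] / 1200 = +0.02250
Flow = −∇h = (-0.01708 east, -0.02250 north), which points southwest.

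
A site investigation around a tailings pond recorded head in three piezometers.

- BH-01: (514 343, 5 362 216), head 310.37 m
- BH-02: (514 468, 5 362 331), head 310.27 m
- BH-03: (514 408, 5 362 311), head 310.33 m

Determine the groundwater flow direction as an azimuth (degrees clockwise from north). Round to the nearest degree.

107°

Three-point gradient (reference BH-01): Δ to BH-02 = (125, 115, -0.10), Δ to BH-03 = (65, 95, -0.04).
∂h/∂x = -0.001114, ∂h/∂y = +0.0003409 (det = 4400).
Flow direction (−∇h) has components (+0.001114 E, -0.0003409 N).
Azimuth = atan2(E, N) = atan2(+0.001114, -0.0003409) = 107.0° ≈ 107°.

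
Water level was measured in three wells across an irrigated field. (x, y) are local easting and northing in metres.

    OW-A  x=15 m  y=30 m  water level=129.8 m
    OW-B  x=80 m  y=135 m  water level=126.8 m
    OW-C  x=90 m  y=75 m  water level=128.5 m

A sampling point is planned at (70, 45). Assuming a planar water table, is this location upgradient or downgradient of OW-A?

downgradient

Taking OW-A as reference: OW-B−OW-A = (65, 105, -3.0); OW-C−OW-A = (75, 45, -1.3).
Solve a·Δx + b·Δy = Δh: det = 65·45 − 75·105 = -4950.
∂h/∂x = [(-3.0)·45 − (-1.3)·105] / -4950 = -0.0003030
∂h/∂y = [65·(-1.3) − 75·(-3.0)] / -4950 = -0.02838
Head at (70, 45) = 129.8 + (-0.0003030)·(55) + (-0.02838)·(15) = 129.36 m.
That is lower than the 129.8 m at OW-A, so the point is downgradient.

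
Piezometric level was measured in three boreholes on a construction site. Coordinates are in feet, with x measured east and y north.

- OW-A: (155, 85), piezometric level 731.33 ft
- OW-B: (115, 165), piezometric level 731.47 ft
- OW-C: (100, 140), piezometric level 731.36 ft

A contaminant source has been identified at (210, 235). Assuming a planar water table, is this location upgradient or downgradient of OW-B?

upgradient

Taking OW-A as reference: OW-B−OW-A = (-40, 80, +0.14); OW-C−OW-A = (-55, 55, +0.03).
Solve a·Δx + b·Δy = Δh: det = (-40)·55 − (-55)·80 = 2200.
∂h/∂x = [(+0.14)·55 − (+0.03)·80] / 2200 = +0.002409
∂h/∂y = [(-40)·(+0.03) − (-55)·(+0.14)] / 2200 = +0.002955
Head at (210, 235) = 731.33 + (+0.002409)·(55) + (+0.002955)·(150) = 731.91 ft.
That is higher than the 731.47 ft at OW-B, so the point is upgradient.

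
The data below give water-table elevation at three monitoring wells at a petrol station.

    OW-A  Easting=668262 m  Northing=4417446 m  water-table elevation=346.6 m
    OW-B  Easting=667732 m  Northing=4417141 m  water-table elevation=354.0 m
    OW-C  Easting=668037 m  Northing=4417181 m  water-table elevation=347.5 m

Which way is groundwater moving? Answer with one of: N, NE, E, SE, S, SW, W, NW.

Differences from OW-A: to OW-B (Δx, Δy, Δh) = (-530, -305, +7.4); to OW-C = (-225, -265, +0.9).
Determinant of the coordinate differences = (-530)·(-265) − (-225)·(-305) = 71825.
∂h/∂x = [(+7.4)·(-265) − (+0.9)·(-305)] / 71825 = -0.02348
∂h/∂y = [(-530)·(+0.9) − (-225)·(+7.4)] / 71825 = +0.01654
Flow = −∇h = (+0.02348 east, -0.01654 north), which points southeast.

SE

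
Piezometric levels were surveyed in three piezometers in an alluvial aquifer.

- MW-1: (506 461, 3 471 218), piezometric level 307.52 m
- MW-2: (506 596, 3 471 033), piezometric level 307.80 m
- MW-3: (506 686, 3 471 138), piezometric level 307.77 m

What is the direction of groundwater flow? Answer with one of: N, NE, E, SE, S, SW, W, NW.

NW

Taking MW-1 as reference: MW-2−MW-1 = (135, -185, +0.28); MW-3−MW-1 = (225, -80, +0.25).
Solve a·Δx + b·Δy = Δh: det = 135·(-80) − 225·(-185) = 30825.
∂h/∂x = [(+0.28)·(-80) − (+0.25)·(-185)] / 30825 = +0.0007737
∂h/∂y = [135·(+0.25) − 225·(+0.28)] / 30825 = -0.0009489
Flow = −∇h = (-0.0007737 east, +0.0009489 north), which points northwest.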